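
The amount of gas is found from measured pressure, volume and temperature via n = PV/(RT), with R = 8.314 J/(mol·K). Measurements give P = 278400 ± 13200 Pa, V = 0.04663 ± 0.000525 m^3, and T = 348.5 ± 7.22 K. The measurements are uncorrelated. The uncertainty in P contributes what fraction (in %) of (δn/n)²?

80.2%

(δn/n)² = (1·δP/P)² + (1·δV/V)² + (-1·δT/T)²
  P term: (1×0.0474)² = 0.00225
  V term: (1×0.0113)² = 0.000127
  T term: (-1×0.0207)² = 0.000429
Total = 0.00280. Share from P = 0.00225/0.00280 = 0.802.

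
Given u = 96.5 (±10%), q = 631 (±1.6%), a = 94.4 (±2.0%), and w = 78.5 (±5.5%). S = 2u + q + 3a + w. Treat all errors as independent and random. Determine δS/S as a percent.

Sums and differences: (δS)² = Σ (cᵢ δxᵢ)².
  (2·δu)² = 372;  (δq)² = 102;  (3·δa)² = 32.1;  (δw)² = 18.6
δS = √(525) = 22.9
S = 1190, so δS/S = 22.9/1190 = 0.0193.

1.93%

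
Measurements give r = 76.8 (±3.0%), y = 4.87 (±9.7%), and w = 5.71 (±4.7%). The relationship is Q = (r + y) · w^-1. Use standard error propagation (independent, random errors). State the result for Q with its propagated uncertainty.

Let u = r + y = 81.7. δu = √(δr² + δy²) = √(5.31 + 0.223) = 2.35, so δu/u = 0.0288.
Q is then a monomial in u, w:
δQ/Q = √((δu/u)² + (-1·δw/w)²) = √(0.000829 + 0.00221) = 0.0551
Q = 14.3, so δQ = 0.0551 × 14.3 = 0.788.

14.3 ± 0.788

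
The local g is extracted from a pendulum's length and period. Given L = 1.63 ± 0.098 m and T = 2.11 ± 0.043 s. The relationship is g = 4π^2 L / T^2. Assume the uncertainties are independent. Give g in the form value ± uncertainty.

14.5 ± 1.05 m/s^2

Relative error in a monomial: (δg/g)² = Σ (nᵢ · δxᵢ/xᵢ)².
  (1·δL/L)² = (1×0.0601)² = 0.00361;  (-2·δT/T)² = (-2×0.0204)² = 0.00166
δg/g = √(0.00528) = 0.0726
g = 14.5 m/s^2, so δg = 0.0726 × 14.5 = 1.05 m/s^2.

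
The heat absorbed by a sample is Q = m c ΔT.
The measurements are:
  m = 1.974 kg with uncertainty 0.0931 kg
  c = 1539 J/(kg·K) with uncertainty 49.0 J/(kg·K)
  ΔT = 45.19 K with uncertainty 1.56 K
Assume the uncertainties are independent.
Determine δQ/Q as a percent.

6.66%

Q is a product of powers, so relative uncertainties combine in quadrature:
  (1·δm/m)² = (1×0.0472)² = 0.00222;  (1·δc/c)² = (1×0.0318)² = 0.00101;  (1·δΔT/ΔT)² = (1×0.0345)² = 0.00119
δQ/Q = √(0.00443) = 0.0666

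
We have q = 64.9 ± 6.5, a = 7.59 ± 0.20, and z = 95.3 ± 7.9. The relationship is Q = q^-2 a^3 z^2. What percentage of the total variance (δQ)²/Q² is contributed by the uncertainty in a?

(δQ/Q)² = (-2·δq/q)² + (3·δa/a)² + (2·δz/z)²
  q term: (-2×0.100)² = 0.0401
  a term: (3×0.0264)² = 0.00625
  z term: (2×0.0829)² = 0.0275
Total = 0.0739. Share from a = 0.00625/0.0739 = 0.0846.

8.46%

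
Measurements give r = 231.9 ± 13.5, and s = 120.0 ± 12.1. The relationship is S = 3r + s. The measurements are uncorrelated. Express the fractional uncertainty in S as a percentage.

Absolute uncertainties add in quadrature for a linear combination:
  (3·δr)² = 1640;  (δs)² = 146
δS = √(1790) = 42.3
S = 815.7, so δS/S = 42.3/815.7 = 0.0518.

5.18%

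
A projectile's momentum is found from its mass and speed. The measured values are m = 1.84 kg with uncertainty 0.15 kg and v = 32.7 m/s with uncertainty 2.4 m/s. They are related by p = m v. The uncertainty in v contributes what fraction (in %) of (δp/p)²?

(δp/p)² = (1·δm/m)² + (1·δv/v)²
  m term: (1×0.0815)² = 0.00665
  v term: (1×0.0734)² = 0.00539
Total = 0.0120. Share from v = 0.00539/0.0120 = 0.448.

44.8%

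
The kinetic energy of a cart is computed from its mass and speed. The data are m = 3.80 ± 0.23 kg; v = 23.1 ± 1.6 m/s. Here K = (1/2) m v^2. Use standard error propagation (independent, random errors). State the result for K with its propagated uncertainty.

For a monomial K ∝ m, v^2, fractional errors add in quadrature:
  (1·δm/m)² = (1×0.0605)² = 0.00366;  (2·δv/v)² = (2×0.0693)² = 0.0192
δK/K = √(0.0229) = 0.151
K = 1010 J, so δK = 0.151 × 1010 = 153 J.

1010 ± 153 J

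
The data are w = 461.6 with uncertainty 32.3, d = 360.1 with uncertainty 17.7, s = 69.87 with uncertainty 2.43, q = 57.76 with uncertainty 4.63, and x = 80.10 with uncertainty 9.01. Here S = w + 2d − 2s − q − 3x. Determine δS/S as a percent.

7.45%

S is a linear combination, so absolute uncertainties add in quadrature:
  (δw)² = 1040;  (2·δd)² = 1250;  (2·δs)² = 23.6;  (δq)² = 21.4;  (3·δx)² = 731
δS = √(3070) = 55.4
S = 744.0, so δS/S = 55.4/744.0 = 0.0745.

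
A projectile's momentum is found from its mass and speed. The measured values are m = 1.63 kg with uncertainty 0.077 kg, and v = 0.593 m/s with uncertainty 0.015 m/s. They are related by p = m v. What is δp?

0.0518 kg·m/s

Products/powers → add relative errors in quadrature, weighted by exponent:
  (1·δm/m)² = (1×0.0472)² = 0.00223;  (1·δv/v)² = (1×0.0253)² = 0.000640
δp/p = √(0.00287) = 0.0536
p = 0.967 kg·m/s, so δp = 0.0536 × 0.967 = 0.0518 kg·m/s.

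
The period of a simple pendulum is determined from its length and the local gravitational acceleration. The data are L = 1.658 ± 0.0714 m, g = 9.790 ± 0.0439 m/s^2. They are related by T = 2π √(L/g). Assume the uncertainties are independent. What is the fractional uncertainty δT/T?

0.0216

Each factor contributes (exponent × relative error)² to (δT/T)²:
  (½·δL/L)² = (0.5×0.0431)² = 0.000464;  (−½·δg/g)² = (-0.5×0.00448)² = 5.03e-06
δT/T = √(0.000469) = 0.0216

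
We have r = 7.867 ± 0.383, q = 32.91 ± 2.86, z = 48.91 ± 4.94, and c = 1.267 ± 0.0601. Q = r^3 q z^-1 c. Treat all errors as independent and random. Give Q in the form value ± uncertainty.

415.1 ± 84.4

Each factor contributes (exponent × relative error)² to (δQ/Q)²:
  (3·δr/r)² = (3×0.0487)² = 0.0213;  (1·δq/q)² = (1×0.0869)² = 0.00755;  (-1·δz/z)² = (-1×0.101)² = 0.0102;  (1·δc/c)² = (1×0.0474)² = 0.00225
δQ/Q = √(0.0413) = 0.203
Q = 415.1, so δQ = 0.203 × 415.1 = 84.4.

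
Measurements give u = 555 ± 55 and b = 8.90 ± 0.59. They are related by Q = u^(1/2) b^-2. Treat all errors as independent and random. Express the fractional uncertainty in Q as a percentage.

14.2%

Since Q is a product/quotient, work with relative uncertainties:
  (½·δu/u)² = (0.5×0.0991)² = 0.00246;  (-2·δb/b)² = (-2×0.0663)² = 0.0176
δQ/Q = √(0.0200) = 0.142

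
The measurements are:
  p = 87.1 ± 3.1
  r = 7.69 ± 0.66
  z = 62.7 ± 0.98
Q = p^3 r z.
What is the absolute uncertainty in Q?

Q is a product of powers, so relative uncertainties combine in quadrature:
  (3·δp/p)² = (3×0.0356)² = 0.0114;  (1·δr/r)² = (1×0.0858)² = 0.00737;  (1·δz/z)² = (1×0.0156)² = 0.000244
δQ/Q = √(0.0190) = 0.138
Q = 3.19e+08, so δQ = 0.138 × 3.19e+08 = 4.39e+07.

4.39e+07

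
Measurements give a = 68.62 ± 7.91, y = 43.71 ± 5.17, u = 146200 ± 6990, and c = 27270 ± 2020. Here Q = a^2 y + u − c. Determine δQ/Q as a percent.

16.6%

Let p = a^2·y = 205800. δp/p = √((2·δa/a)² + (1·δy/y)²) = √(0.0532 + 0.0140) = 0.259, so δp = 53300.
Q = p + u − c: δQ = √(δp² + δu² + δc²) = √(2.84e+09 + 4.89e+07 + 4.08e+06) = 53800
Q = 324700, so δQ/Q = 53800/324700 = 0.166.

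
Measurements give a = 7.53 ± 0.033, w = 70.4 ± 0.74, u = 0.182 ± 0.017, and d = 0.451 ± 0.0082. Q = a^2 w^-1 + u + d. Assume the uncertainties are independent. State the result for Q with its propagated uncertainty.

Let p = a^2·w^-1 = 0.805. δp/p = √((2·δa/a)² + (-1·δw/w)²) = √(7.68e-05 + 0.000110) = 0.0137, so δp = 0.0110.
Q = p + u + d: δQ = √(δp² + δu² + δd²) = √(0.000122 + 0.000289 + 6.72e-05) = 0.0219
Q = 1.44.

1.44 ± 0.0219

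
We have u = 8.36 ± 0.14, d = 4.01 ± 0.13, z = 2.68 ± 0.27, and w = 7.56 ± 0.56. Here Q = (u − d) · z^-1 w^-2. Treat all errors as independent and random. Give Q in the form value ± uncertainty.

0.0284 ± 0.00524

Let h = u − d = 4.35. δh = √(δu² + δd²) = √(0.0196 + 0.0169) = 0.191, so δh/h = 0.0439.
Q is then a monomial in h, z, w:
δQ/Q = √((δh/h)² + (-1·δz/z)² + (-2·δw/w)²) = √(0.00193 + 0.0101 + 0.0219) = 0.184
Q = 0.0284, so δQ = 0.184 × 0.0284 = 0.00524.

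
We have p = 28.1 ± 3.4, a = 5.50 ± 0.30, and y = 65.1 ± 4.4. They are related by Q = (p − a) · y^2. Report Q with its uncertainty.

Let u = p − a = 22.6. δu = √(δp² + δa²) = √(11.6 + 0.0900) = 3.41, so δu/u = 0.151.
Q is then a monomial in u, y:
δQ/Q = √((δu/u)² + (2·δy/y)²) = √(0.0228 + 0.0183) = 0.203
Q = 95800, so δQ = 0.203 × 95800 = 19400.

95800 ± 19400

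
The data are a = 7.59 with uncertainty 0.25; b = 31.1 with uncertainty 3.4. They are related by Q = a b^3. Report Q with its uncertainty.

For a monomial Q ∝ a, b^3, fractional errors add in quadrature:
  (1·δa/a)² = (1×0.0329)² = 0.00108;  (3·δb/b)² = (3×0.109)² = 0.108
δQ/Q = √(0.109) = 0.330
Q = 2.28e+05, so δQ = 0.330 × 2.28e+05 = 75300.

(2.28 ± 0.753) × 10^5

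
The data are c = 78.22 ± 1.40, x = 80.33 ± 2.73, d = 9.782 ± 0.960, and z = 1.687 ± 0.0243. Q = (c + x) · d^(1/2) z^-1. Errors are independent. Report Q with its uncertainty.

293.9 ± 16.1

Let u = c + x = 158.6. δu = √(δc² + δx²) = √(1.96 + 7.45) = 3.07, so δu/u = 0.0194.
Q is then a monomial in u, d, z:
δQ/Q = √((δu/u)² + (½·δd/d)² + (-1·δz/z)²) = √(0.000374 + 0.00241 + 0.000207) = 0.0547
Q = 293.9, so δQ = 0.0547 × 293.9 = 16.1.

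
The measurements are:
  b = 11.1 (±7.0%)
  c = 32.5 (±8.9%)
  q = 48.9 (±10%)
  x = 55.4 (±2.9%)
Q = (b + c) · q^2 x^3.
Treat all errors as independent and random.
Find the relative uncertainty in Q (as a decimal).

0.229

Let u = b + c = 43.6. δu = √(δb² + δc²) = √(0.604 + 8.37) = 3.00, so δu/u = 0.0687.
Q is then a monomial in u, q, x:
δQ/Q = √((δu/u)² + (2·δq/q)² + (3·δx/x)²) = √(0.00472 + 0.0400 + 0.00757) = 0.229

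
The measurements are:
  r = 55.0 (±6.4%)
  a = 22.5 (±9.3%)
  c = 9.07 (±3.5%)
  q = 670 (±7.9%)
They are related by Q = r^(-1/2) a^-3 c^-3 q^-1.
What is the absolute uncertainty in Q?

Relative error in a monomial: (δQ/Q)² = Σ (nᵢ · δxᵢ/xᵢ)².
  (−½·δr/r)² = (-0.5×0.0640)² = 0.00102;  (-3·δa/a)² = (-3×0.0930)² = 0.0778;  (-3·δc/c)² = (-3×0.0350)² = 0.0110;  (-1·δq/q)² = (-1×0.0790)² = 0.00624
δQ/Q = √(0.0961) = 0.310
Q = 2.37e-11, so δQ = 0.310 × 2.37e-11 = 7.34e-12.

7.34e-12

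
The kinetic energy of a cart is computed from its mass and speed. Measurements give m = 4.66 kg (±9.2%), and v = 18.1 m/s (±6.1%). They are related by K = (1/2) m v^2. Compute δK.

117 J

Relative error in a monomial: (δK/K)² = Σ (nᵢ · δxᵢ/xᵢ)².
  (1·δm/m)² = (1×0.0920)² = 0.00846;  (2·δv/v)² = (2×0.0610)² = 0.0149
δK/K = √(0.0233) = 0.153
K = 763 J, so δK = 0.153 × 763 = 117 J.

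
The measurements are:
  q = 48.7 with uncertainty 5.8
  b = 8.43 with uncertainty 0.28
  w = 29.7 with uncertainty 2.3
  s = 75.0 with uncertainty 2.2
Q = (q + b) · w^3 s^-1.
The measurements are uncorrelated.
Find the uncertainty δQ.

Let u = q + b = 57.1. δu = √(δq² + δb²) = √(33.6 + 0.0784) = 5.81, so δu/u = 0.102.
Q is then a monomial in u, w, s:
δQ/Q = √((δu/u)² + (3·δw/w)² + (-1·δs/s)²) = √(0.0103 + 0.0540 + 0.000860) = 0.255
Q = 20000, so δQ = 0.255 × 20000 = 5090.

5090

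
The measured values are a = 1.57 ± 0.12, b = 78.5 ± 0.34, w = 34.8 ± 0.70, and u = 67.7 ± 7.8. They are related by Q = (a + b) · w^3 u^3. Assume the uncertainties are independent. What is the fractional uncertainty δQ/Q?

Let h = a + b = 80.1. δh = √(δa² + δb²) = √(0.0144 + 0.116) = 0.361, so δh/h = 0.00450.
Q is then a monomial in h, w, u:
δQ/Q = √((δh/h)² + (3·δw/w)² + (3·δu/u)²) = √(2.03e-05 + 0.00364 + 0.119) = 0.351

0.351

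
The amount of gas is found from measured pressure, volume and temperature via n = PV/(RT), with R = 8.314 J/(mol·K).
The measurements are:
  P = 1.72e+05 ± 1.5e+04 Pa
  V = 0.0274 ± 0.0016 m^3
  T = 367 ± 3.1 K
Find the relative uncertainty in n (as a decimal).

0.105

Each factor contributes (exponent × relative error)² to (δn/n)²:
  (1·δP/P)² = (1×0.0872)² = 0.00761;  (1·δV/V)² = (1×0.0584)² = 0.00341;  (-1·δT/T)² = (-1×0.00845)² = 7.13e-05
δn/n = √(0.0111) = 0.105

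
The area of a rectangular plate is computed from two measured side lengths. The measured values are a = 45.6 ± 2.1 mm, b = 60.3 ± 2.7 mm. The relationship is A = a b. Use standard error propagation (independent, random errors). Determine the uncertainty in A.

177 mm^2

A is a product of powers, so relative uncertainties combine in quadrature:
  (1·δa/a)² = (1×0.0461)² = 0.00212;  (1·δb/b)² = (1×0.0448)² = 0.00200
δA/A = √(0.00413) = 0.0642
A = 2750 mm^2, so δA = 0.0642 × 2750 = 177 mm^2.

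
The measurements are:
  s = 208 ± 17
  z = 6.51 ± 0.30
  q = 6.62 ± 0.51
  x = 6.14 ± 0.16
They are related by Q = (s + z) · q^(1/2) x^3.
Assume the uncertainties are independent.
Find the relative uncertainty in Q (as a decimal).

0.118

Let u = s + z = 215. δu = √(δs² + δz²) = √(289 + 0.0900) = 17.0, so δu/u = 0.0793.
Q is then a monomial in u, q, x:
δQ/Q = √((δu/u)² + (½·δq/q)² + (3·δx/x)²) = √(0.00628 + 0.00148 + 0.00611) = 0.118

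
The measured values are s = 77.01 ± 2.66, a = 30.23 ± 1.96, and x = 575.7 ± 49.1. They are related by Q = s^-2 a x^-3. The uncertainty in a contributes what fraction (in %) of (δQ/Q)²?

5.65%

(δQ/Q)² = (-2·δs/s)² + (1·δa/a)² + (-3·δx/x)²
  s term: (-2×0.0345)² = 0.00477
  a term: (1×0.0648)² = 0.00420
  x term: (-3×0.0853)² = 0.0655
Total = 0.0744. Share from a = 0.00420/0.0744 = 0.0565.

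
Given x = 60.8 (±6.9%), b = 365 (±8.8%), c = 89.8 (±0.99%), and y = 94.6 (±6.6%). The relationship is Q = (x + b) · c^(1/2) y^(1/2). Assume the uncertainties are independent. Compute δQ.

Let u = x + b = 426. δu = √(δx² + δb²) = √(17.6 + 1030) = 32.4, so δu/u = 0.0761.
Q is then a monomial in u, c, y:
δQ/Q = √((δu/u)² + (½·δc/c)² + (½·δy/y)²) = √(0.00579 + 2.45e-05 + 0.00109) = 0.0831
Q = 39200, so δQ = 0.0831 × 39200 = 3260.

3260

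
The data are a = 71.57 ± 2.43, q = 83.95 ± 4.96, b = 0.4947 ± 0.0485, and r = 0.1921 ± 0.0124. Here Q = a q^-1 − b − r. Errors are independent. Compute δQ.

0.0767

Let p = a·q^-1 = 0.8525. δp/p = √((1·δa/a)² + (-1·δq/q)²) = √(0.00115 + 0.00349) = 0.0681, so δp = 0.0581.
Q = p − b − r: δQ = √(δp² + δb² + δr²) = √(0.00337 + 0.00235 + 0.000154) = 0.0767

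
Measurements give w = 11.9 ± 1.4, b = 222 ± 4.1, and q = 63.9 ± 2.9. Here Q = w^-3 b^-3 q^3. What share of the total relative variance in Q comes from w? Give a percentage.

85.2%

(δQ/Q)² = (-3·δw/w)² + (-3·δb/b)² + (3·δq/q)²
  w term: (-3×0.118)² = 0.125
  b term: (-3×0.0185)² = 0.00307
  q term: (3×0.0454)² = 0.0185
Total = 0.146. Share from w = 0.125/0.146 = 0.852.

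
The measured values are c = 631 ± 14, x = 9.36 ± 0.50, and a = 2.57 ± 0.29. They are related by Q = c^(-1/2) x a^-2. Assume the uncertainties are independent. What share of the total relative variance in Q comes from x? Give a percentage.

5.29%

(δQ/Q)² = (−½·δc/c)² + (1·δx/x)² + (-2·δa/a)²
  c term: (-0.5×0.0222)² = 0.000123
  x term: (1×0.0534)² = 0.00285
  a term: (-2×0.113)² = 0.0509
Total = 0.0539. Share from x = 0.00285/0.0539 = 0.0529.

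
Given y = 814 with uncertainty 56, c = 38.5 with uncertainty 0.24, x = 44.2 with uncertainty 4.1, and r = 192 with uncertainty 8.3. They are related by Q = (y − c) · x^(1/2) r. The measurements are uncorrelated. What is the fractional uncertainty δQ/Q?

0.0961

Let u = y − c = 776. δu = √(δy² + δc²) = √(3140 + 0.0576) = 56.0, so δu/u = 0.0722.
Q is then a monomial in u, x, r:
δQ/Q = √((δu/u)² + (½·δx/x)² + (1·δr/r)²) = √(0.00521 + 0.00215 + 0.00187) = 0.0961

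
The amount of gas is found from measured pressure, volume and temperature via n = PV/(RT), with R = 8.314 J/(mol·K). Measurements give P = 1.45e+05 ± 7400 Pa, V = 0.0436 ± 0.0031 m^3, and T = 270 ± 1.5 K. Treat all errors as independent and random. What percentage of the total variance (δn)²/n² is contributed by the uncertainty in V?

65.7%

(δn/n)² = (1·δP/P)² + (1·δV/V)² + (-1·δT/T)²
  P term: (1×0.0510)² = 0.00260
  V term: (1×0.0711)² = 0.00506
  T term: (-1×0.00556)² = 3.09e-05
Total = 0.00769. Share from V = 0.00506/0.00769 = 0.657.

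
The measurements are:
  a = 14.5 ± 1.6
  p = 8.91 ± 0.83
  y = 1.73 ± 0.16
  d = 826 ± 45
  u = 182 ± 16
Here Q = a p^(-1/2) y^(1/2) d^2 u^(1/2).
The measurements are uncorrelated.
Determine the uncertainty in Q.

Since Q is a product/quotient, work with relative uncertainties:
  (1·δa/a)² = (1×0.110)² = 0.0122;  (−½·δp/p)² = (-0.5×0.0932)² = 0.00217;  (½·δy/y)² = (0.5×0.0925)² = 0.00214;  (2·δd/d)² = (2×0.0545)² = 0.0119;  (½·δu/u)² = (0.5×0.0879)² = 0.00193
δQ/Q = √(0.0303) = 0.174
Q = 5.88e+07, so δQ = 0.174 × 5.88e+07 = 1.02e+07.

1.02e+07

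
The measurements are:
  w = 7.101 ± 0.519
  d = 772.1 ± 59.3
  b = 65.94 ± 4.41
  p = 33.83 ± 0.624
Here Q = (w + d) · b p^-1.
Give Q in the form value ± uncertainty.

Let u = w + d = 779.2. δu = √(δw² + δd²) = √(0.269 + 3520) = 59.3, so δu/u = 0.0761.
Q is then a monomial in u, b, p:
δQ/Q = √((δu/u)² + (1·δb/b)² + (-1·δp/p)²) = √(0.00579 + 0.00447 + 0.000340) = 0.103
Q = 1519, so δQ = 0.103 × 1519 = 156.

1519 ± 156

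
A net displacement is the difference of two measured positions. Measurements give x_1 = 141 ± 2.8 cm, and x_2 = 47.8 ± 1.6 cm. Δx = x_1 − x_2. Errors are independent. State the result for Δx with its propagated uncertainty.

Absolute uncertainties add in quadrature for a linear combination:
  (δx_1)² = 7.84;  (δx_2)² = 2.56
δΔx = √(10.4) = 3.22 cm
Δx = 93.2 cm.

93.2 ± 3.22 cm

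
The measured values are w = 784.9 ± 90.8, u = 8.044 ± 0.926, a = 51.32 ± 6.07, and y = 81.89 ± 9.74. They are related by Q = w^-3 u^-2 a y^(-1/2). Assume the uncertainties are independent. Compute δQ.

Each factor contributes (exponent × relative error)² to (δQ/Q)²:
  (-3·δw/w)² = (-3×0.116)² = 0.120;  (-2·δu/u)² = (-2×0.115)² = 0.0530;  (1·δa/a)² = (1×0.118)² = 0.0140;  (−½·δy/y)² = (-0.5×0.119)² = 0.00354
δQ/Q = √(0.191) = 0.437
Q = 1.813e-10, so δQ = 0.437 × 1.813e-10 = 7.92e-11.

7.92e-11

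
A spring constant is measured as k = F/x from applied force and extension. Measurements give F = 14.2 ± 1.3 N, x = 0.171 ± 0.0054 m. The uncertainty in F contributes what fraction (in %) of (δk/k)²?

89.4%

(δk/k)² = (1·δF/F)² + (-1·δx/x)²
  F term: (1×0.0915)² = 0.00838
  x term: (-1×0.0316)² = 0.000997
Total = 0.00938. Share from F = 0.00838/0.00938 = 0.894.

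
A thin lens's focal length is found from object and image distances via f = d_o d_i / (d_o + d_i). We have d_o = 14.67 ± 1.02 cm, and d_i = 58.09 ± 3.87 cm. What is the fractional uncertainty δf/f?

0.0571

∂f/∂d_o = (d_i/(d_o+d_i))² = 0.637;  ∂f/∂d_i = (d_o/(d_o+d_i))² = 0.0407
δf = √((∂f/∂d_o · δd_o)² + (∂f/∂d_i · δd_i)²) = √(0.423 + 0.0247) = 0.669 cm
f = 11.71 cm, so δf/f = 0.669/11.71 = 0.0571.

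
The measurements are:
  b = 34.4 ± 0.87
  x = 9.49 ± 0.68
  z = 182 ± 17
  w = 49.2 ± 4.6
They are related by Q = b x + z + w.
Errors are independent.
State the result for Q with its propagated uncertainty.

Let p = b·x = 326. δp/p = √((1·δb/b)² + (1·δx/x)²) = √(0.000640 + 0.00513) = 0.0760, so δp = 24.8.
Q = p + z + w: δQ = √(δp² + δz² + δw²) = √(615 + 289 + 21.2) = 30.4
Q = 558.

558 ± 30.4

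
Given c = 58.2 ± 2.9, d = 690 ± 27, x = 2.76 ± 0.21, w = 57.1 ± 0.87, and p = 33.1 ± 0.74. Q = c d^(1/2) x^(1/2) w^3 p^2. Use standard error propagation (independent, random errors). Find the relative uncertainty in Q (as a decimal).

Products/powers → add relative errors in quadrature, weighted by exponent:
  (1·δc/c)² = (1×0.0498)² = 0.00248;  (½·δd/d)² = (0.5×0.0391)² = 0.000383;  (½·δx/x)² = (0.5×0.0761)² = 0.00145;  (3·δw/w)² = (3×0.0152)² = 0.00209;  (2·δp/p)² = (2×0.0224)² = 0.00200
δQ/Q = √(0.00840) = 0.0917

0.0917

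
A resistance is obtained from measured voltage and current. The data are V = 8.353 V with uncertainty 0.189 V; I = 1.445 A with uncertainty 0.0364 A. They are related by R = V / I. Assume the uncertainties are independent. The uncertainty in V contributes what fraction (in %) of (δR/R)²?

(δR/R)² = (1·δV/V)² + (-1·δI/I)²
  V term: (1×0.0226)² = 0.000512
  I term: (-1×0.0252)² = 0.000635
Total = 0.00115. Share from V = 0.000512/0.00115 = 0.447.

44.7%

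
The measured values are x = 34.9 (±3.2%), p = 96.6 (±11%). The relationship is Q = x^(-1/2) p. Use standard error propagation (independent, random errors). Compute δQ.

Each factor contributes (exponent × relative error)² to (δQ/Q)²:
  (−½·δx/x)² = (-0.5×0.0320)² = 0.000256;  (1·δp/p)² = (1×0.110)² = 0.0121
δQ/Q = √(0.0124) = 0.111
Q = 16.4, so δQ = 0.111 × 16.4 = 1.82.

1.82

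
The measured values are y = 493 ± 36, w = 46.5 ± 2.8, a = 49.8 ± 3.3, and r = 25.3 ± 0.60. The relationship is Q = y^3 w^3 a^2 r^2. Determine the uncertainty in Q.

Products/powers → add relative errors in quadrature, weighted by exponent:
  (3·δy/y)² = (3×0.0730)² = 0.0480;  (3·δw/w)² = (3×0.0602)² = 0.0326;  (2·δa/a)² = (2×0.0663)² = 0.0176;  (2·δr/r)² = (2×0.0237)² = 0.00225
δQ/Q = √(0.100) = 0.317
Q = 1.91e+19, so δQ = 0.317 × 1.91e+19 = 6.06e+18.

6.06e+18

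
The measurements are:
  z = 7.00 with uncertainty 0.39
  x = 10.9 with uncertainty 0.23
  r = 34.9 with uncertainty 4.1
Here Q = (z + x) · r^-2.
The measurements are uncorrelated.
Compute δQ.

0.00347

Let u = z + x = 17.9. δu = √(δz² + δx²) = √(0.152 + 0.0529) = 0.453, so δu/u = 0.0253.
Q is then a monomial in u, r:
δQ/Q = √((δu/u)² + (-2·δr/r)²) = √(0.000640 + 0.0552) = 0.236
Q = 0.0147, so δQ = 0.236 × 0.0147 = 0.00347.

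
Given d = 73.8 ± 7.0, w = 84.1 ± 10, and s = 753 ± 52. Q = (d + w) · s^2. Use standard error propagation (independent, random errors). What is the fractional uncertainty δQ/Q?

0.158

Let u = d + w = 158. δu = √(δd² + δw²) = √(49.0 + 100) = 12.2, so δu/u = 0.0773.
Q is then a monomial in u, s:
δQ/Q = √((δu/u)² + (2·δs/s)²) = √(0.00598 + 0.0191) = 0.158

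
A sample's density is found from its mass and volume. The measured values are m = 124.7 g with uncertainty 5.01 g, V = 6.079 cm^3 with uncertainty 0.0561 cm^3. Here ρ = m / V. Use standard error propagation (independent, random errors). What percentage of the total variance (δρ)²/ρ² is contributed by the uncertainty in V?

(δρ/ρ)² = (1·δm/m)² + (-1·δV/V)²
  m term: (1×0.0402)² = 0.00161
  V term: (-1×0.00923)² = 8.52e-05
Total = 0.00170. Share from V = 8.52e-05/0.00170 = 0.0501.

5.01%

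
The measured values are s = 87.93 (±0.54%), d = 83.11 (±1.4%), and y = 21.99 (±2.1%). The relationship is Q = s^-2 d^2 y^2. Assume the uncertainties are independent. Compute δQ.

22.3

Products/powers → add relative errors in quadrature, weighted by exponent:
  (-2·δs/s)² = (-2×0.00540)² = 0.000117;  (2·δd/d)² = (2×0.0140)² = 0.000784;  (2·δy/y)² = (2×0.0210)² = 0.00176
δQ/Q = √(0.00266) = 0.0516
Q = 432.0, so δQ = 0.0516 × 432.0 = 22.3.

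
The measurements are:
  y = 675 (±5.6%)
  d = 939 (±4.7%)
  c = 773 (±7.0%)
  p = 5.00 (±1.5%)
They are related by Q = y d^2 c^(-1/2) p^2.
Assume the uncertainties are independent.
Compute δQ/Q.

Products/powers → add relative errors in quadrature, weighted by exponent:
  (1·δy/y)² = (1×0.0560)² = 0.00314;  (2·δd/d)² = (2×0.0470)² = 0.00884;  (−½·δc/c)² = (-0.5×0.0700)² = 0.00123;  (2·δp/p)² = (2×0.0150)² = 0.000900
δQ/Q = √(0.0141) = 0.119

0.119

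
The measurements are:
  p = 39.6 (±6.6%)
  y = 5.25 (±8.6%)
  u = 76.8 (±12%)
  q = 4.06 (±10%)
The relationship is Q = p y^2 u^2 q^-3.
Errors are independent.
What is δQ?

Since Q is a product/quotient, work with relative uncertainties:
  (1·δp/p)² = (1×0.0660)² = 0.00436;  (2·δy/y)² = (2×0.0860)² = 0.0296;  (2·δu/u)² = (2×0.120)² = 0.0576;  (-3·δq/q)² = (-3×0.100)² = 0.0900
δQ/Q = √(0.182) = 0.426
Q = 96200, so δQ = 0.426 × 96200 = 41000.

41000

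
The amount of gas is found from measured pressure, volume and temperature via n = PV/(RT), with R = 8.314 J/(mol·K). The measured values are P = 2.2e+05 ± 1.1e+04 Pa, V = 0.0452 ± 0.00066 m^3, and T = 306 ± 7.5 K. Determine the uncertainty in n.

0.225 mol

Since n is a product/quotient, work with relative uncertainties:
  (1·δP/P)² = (1×0.0500)² = 0.00250;  (1·δV/V)² = (1×0.0146)² = 0.000213;  (-1·δT/T)² = (-1×0.0245)² = 0.000601
δn/n = √(0.00331) = 0.0576
n = 3.91 mol, so δn = 0.0576 × 3.91 = 0.225 mol.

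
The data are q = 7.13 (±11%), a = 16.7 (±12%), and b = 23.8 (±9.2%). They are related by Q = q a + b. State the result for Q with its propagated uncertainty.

Let p = q·a = 119. δp/p = √((1·δq/q)² + (1·δa/a)²) = √(0.0121 + 0.0144) = 0.163, so δp = 19.4.
Q = p + b: δQ = √(δp² + δb²) = √(376 + 4.79) = 19.5
Q = 143.

143 ± 19.5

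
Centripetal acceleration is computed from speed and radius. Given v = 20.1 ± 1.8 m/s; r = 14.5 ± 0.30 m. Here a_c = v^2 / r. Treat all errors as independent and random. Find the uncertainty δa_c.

Relative error in a monomial: (δa_c/a_c)² = Σ (nᵢ · δxᵢ/xᵢ)².
  (2·δv/v)² = (2×0.0896)² = 0.0321;  (-1·δr/r)² = (-1×0.0207)² = 0.000428
δa_c/a_c = √(0.0325) = 0.180
a_c = 27.9 m/s^2, so δa_c = 0.180 × 27.9 = 5.02 m/s^2.

5.02 m/s^2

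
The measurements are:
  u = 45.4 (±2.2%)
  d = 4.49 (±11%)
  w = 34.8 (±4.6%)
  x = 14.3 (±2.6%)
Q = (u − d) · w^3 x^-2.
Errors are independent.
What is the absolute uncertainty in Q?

Let h = u − d = 40.9. δh = √(δu² + δd²) = √(0.998 + 0.244) = 1.11, so δh/h = 0.0272.
Q is then a monomial in h, w, x:
δQ/Q = √((δh/h)² + (3·δw/w)² + (-2·δx/x)²) = √(0.000742 + 0.0190 + 0.00270) = 0.150
Q = 8430, so δQ = 0.150 × 8430 = 1260.

1260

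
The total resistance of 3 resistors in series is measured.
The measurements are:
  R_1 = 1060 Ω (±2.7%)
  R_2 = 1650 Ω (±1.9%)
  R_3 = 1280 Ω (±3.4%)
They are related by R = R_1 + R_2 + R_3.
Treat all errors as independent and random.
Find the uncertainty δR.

Each term contributes (cᵢ δxᵢ)² to (δR)²:
  (δR_1)² = 819;  (δR_2)² = 983;  (δR_3)² = 1890
δR = √(3700) = 60.8 Ω

60.8 Ω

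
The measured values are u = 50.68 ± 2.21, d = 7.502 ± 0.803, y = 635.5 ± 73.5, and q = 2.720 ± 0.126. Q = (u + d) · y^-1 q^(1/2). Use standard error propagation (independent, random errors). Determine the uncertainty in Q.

Let w = u + d = 58.18. δw = √(δu² + δd²) = √(4.88 + 0.645) = 2.35, so δw/w = 0.0404.
Q is then a monomial in w, y, q:
δQ/Q = √((δw/w)² + (-1·δy/y)² + (½·δq/q)²) = √(0.00163 + 0.0134 + 0.000536) = 0.125
Q = 0.1510, so δQ = 0.125 × 0.1510 = 0.0188.

0.0188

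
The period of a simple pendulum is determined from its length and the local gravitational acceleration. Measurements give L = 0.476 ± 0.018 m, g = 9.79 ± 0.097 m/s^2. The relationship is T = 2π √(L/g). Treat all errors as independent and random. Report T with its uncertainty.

Since T is a product/quotient, work with relative uncertainties:
  (½·δL/L)² = (0.5×0.0378)² = 0.000357;  (−½·δg/g)² = (-0.5×0.00991)² = 2.45e-05
δT/T = √(0.000382) = 0.0195
T = 1.39 s, so δT = 0.0195 × 1.39 = 0.0271 s.

1.39 ± 0.0271 s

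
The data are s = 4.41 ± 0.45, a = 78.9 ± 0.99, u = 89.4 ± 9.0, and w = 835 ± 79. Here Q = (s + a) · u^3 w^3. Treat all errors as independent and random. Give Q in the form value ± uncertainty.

Let h = s + a = 83.3. δh = √(δs² + δa²) = √(0.203 + 0.980) = 1.09, so δh/h = 0.0131.
Q is then a monomial in h, u, w:
δQ/Q = √((δh/h)² + (3·δu/u)² + (3·δw/w)²) = √(0.000170 + 0.0912 + 0.0806) = 0.415
Q = 3.47e+16, so δQ = 0.415 × 3.47e+16 = 1.44e+16.

(3.47 ± 1.44) × 10^16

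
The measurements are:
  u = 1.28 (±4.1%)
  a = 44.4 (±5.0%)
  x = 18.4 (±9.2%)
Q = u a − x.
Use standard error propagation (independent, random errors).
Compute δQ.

Let p = u·a = 56.8. δp/p = √((1·δu/u)² + (1·δa/a)²) = √(0.00168 + 0.00250) = 0.0647, so δp = 3.67.
Q = p − x: δQ = √(δp² + δx²) = √(13.5 + 2.87) = 4.05

4.05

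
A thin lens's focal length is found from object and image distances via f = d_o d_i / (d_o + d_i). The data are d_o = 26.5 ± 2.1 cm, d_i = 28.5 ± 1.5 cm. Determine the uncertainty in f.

∂f/∂d_o = (d_i/(d_o+d_i))² = 0.269;  ∂f/∂d_i = (d_o/(d_o+d_i))² = 0.232
δf = √((∂f/∂d_o · δd_o)² + (∂f/∂d_i · δd_i)²) = √(0.318 + 0.121) = 0.663 cm

0.663 cm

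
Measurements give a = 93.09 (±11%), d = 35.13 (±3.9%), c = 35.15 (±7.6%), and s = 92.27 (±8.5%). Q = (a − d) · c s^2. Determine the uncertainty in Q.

4.47e+06

Let u = a − d = 57.96. δu = √(δa² + δd²) = √(105 + 1.88) = 10.3, so δu/u = 0.178.
Q is then a monomial in u, c, s:
δQ/Q = √((δu/u)² + (1·δc/c)² + (2·δs/s)²) = √(0.0318 + 0.00578 + 0.0289) = 0.258
Q = 1.735e+07, so δQ = 0.258 × 1.735e+07 = 4.47e+06.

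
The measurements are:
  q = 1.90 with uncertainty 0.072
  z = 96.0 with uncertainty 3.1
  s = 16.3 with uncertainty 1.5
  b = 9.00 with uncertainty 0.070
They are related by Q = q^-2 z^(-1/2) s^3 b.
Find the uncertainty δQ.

316

Products/powers → add relative errors in quadrature, weighted by exponent:
  (-2·δq/q)² = (-2×0.0379)² = 0.00574;  (−½·δz/z)² = (-0.5×0.0323)² = 0.000261;  (3·δs/s)² = (3×0.0920)² = 0.0762;  (1·δb/b)² = (1×0.00778)² = 6.05e-05
δQ/Q = √(0.0823) = 0.287
Q = 1100, so δQ = 0.287 × 1100 = 316.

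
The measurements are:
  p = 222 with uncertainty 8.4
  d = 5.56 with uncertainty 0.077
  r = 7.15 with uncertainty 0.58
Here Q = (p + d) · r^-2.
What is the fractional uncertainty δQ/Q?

Let u = p + d = 228. δu = √(δp² + δd²) = √(70.6 + 0.00593) = 8.40, so δu/u = 0.0369.
Q is then a monomial in u, r:
δQ/Q = √((δu/u)² + (-2·δr/r)²) = √(0.00136 + 0.0263) = 0.166

0.166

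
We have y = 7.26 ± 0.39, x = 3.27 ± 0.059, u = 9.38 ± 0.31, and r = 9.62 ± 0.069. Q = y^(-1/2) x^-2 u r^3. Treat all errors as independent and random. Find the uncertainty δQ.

Each factor contributes (exponent × relative error)² to (δQ/Q)²:
  (−½·δy/y)² = (-0.5×0.0537)² = 0.000721;  (-2·δx/x)² = (-2×0.0180)² = 0.00130;  (1·δu/u)² = (1×0.0330)² = 0.00109;  (3·δr/r)² = (3×0.00717)² = 0.000463
δQ/Q = √(0.00358) = 0.0598
Q = 290, so δQ = 0.0598 × 290 = 17.3.

17.3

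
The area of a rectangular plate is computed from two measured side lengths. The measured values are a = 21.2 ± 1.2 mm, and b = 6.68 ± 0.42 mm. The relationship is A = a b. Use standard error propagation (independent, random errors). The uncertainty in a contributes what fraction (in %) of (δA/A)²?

44.8%

(δA/A)² = (1·δa/a)² + (1·δb/b)²
  a term: (1×0.0566)² = 0.00320
  b term: (1×0.0629)² = 0.00395
Total = 0.00716. Share from a = 0.00320/0.00716 = 0.448.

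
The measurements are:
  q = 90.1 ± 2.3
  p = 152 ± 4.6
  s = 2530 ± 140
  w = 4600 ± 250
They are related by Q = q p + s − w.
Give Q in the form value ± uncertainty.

Let h = q·p = 13700. δh/h = √((1·δq/q)² + (1·δp/p)²) = √(0.000652 + 0.000916) = 0.0396, so δh = 542.
Q = h + s − w: δQ = √(δh² + δs² + δw²) = √(2.94e+05 + 19600 + 62500) = 613
Q = 11600.

11600 ± 613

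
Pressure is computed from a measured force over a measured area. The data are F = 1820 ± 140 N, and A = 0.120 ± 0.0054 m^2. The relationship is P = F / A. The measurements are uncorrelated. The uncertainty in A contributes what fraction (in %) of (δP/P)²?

(δP/P)² = (1·δF/F)² + (-1·δA/A)²
  F term: (1×0.0769)² = 0.00592
  A term: (-1×0.0450)² = 0.00203
Total = 0.00794. Share from A = 0.00203/0.00794 = 0.255.

25.5%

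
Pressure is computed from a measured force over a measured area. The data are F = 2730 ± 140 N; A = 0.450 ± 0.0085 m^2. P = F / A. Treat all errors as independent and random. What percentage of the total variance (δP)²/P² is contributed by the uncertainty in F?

88.1%

(δP/P)² = (1·δF/F)² + (-1·δA/A)²
  F term: (1×0.0513)² = 0.00263
  A term: (-1×0.0189)² = 0.000357
Total = 0.00299. Share from F = 0.00263/0.00299 = 0.881.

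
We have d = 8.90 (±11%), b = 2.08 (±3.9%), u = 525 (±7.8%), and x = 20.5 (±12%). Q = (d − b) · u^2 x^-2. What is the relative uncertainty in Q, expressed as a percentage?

Let w = d − b = 6.82. δw = √(δd² + δb²) = √(0.958 + 0.00658) = 0.982, so δw/w = 0.144.
Q is then a monomial in w, u, x:
δQ/Q = √((δw/w)² + (2·δu/u)² + (-2·δx/x)²) = √(0.0207 + 0.0243 + 0.0576) = 0.320

32.0%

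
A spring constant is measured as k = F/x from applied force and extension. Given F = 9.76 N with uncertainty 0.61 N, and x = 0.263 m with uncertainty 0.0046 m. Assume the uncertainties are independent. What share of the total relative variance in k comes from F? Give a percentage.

92.7%

(δk/k)² = (1·δF/F)² + (-1·δx/x)²
  F term: (1×0.0625)² = 0.00391
  x term: (-1×0.0175)² = 0.000306
Total = 0.00421. Share from F = 0.00391/0.00421 = 0.927.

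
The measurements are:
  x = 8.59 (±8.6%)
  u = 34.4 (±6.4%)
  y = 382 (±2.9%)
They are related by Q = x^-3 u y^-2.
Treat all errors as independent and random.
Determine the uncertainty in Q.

1.01e-07

Each factor contributes (exponent × relative error)² to (δQ/Q)²:
  (-3·δx/x)² = (-3×0.0860)² = 0.0666;  (1·δu/u)² = (1×0.0640)² = 0.00410;  (-2·δy/y)² = (-2×0.0290)² = 0.00336
δQ/Q = √(0.0740) = 0.272
Q = 3.72e-07, so δQ = 0.272 × 3.72e-07 = 1.01e-07.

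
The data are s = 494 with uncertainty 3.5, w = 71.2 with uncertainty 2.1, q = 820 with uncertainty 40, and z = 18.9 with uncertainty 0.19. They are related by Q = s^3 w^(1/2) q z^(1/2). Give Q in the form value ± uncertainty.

Q is a product of powers, so relative uncertainties combine in quadrature:
  (3·δs/s)² = (3×0.00709)² = 0.000452;  (½·δw/w)² = (0.5×0.0295)² = 0.000217;  (1·δq/q)² = (1×0.0488)² = 0.00238;  (½·δz/z)² = (0.5×0.0101)² = 2.53e-05
δQ/Q = √(0.00307) = 0.0554
Q = 3.63e+12, so δQ = 0.0554 × 3.63e+12 = 2.01e+11.

(3.63 ± 0.201) × 10^12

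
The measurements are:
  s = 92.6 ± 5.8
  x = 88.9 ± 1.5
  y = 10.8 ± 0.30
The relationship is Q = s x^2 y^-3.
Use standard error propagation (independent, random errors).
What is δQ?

Q is a product of powers, so relative uncertainties combine in quadrature:
  (1·δs/s)² = (1×0.0626)² = 0.00392;  (2·δx/x)² = (2×0.0169)² = 0.00114;  (-3·δy/y)² = (-3×0.0278)² = 0.00694
δQ/Q = √(0.0120) = 0.110
Q = 581, so δQ = 0.110 × 581 = 63.7.

63.7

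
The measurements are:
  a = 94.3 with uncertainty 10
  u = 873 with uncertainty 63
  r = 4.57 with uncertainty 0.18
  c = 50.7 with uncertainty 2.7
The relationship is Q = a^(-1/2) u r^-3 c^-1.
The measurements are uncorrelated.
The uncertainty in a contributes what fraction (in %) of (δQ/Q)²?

(δQ/Q)² = (−½·δa/a)² + (1·δu/u)² + (-3·δr/r)² + (-1·δc/c)²
  a term: (-0.5×0.106)² = 0.00281
  u term: (1×0.0722)² = 0.00521
  r term: (-3×0.0394)² = 0.0140
  c term: (-1×0.0533)² = 0.00284
Total = 0.0248. Share from a = 0.00281/0.0248 = 0.113.

11.3%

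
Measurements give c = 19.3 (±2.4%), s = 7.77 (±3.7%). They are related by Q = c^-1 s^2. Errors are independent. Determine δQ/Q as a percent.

Products/powers → add relative errors in quadrature, weighted by exponent:
  (-1·δc/c)² = (-1×0.0240)² = 0.000576;  (2·δs/s)² = (2×0.0370)² = 0.00548
δQ/Q = √(0.00605) = 0.0778

7.78%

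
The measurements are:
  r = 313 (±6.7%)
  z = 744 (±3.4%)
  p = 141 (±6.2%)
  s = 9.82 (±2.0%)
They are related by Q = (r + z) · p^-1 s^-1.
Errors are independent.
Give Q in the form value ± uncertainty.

0.763 ± 0.0551

Let u = r + z = 1060. δu = √(δr² + δz²) = √(440 + 640) = 32.9, so δu/u = 0.0311.
Q is then a monomial in u, p, s:
δQ/Q = √((δu/u)² + (-1·δp/p)² + (-1·δs/s)²) = √(0.000966 + 0.00384 + 0.000400) = 0.0722
Q = 0.763, so δQ = 0.0722 × 0.763 = 0.0551.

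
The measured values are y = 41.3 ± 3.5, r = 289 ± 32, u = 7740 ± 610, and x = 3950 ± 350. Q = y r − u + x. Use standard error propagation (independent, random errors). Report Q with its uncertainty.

8150 ± 1810

Let p = y·r = 11900. δp/p = √((1·δy/y)² + (1·δr/r)²) = √(0.00718 + 0.0123) = 0.139, so δp = 1660.
Q = p − u + x: δQ = √(δp² + δu² + δx²) = √(2.77e+06 + 3.72e+05 + 1.22e+05) = 1810
Q = 8150.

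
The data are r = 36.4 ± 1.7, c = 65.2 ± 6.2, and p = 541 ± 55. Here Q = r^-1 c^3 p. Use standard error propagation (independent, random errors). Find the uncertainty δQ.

Products/powers → add relative errors in quadrature, weighted by exponent:
  (-1·δr/r)² = (-1×0.0467)² = 0.00218;  (3·δc/c)² = (3×0.0951)² = 0.0814;  (1·δp/p)² = (1×0.102)² = 0.0103
δQ/Q = √(0.0939) = 0.306
Q = 4.12e+06, so δQ = 0.306 × 4.12e+06 = 1.26e+06.

1.26e+06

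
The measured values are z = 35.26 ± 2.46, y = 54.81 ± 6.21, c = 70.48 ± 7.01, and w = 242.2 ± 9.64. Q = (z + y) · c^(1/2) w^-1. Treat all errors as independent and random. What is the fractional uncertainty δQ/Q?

Let u = z + y = 90.07. δu = √(δz² + δy²) = √(6.05 + 38.6) = 6.68, so δu/u = 0.0742.
Q is then a monomial in u, c, w:
δQ/Q = √((δu/u)² + (½·δc/c)² + (-1·δw/w)²) = √(0.00550 + 0.00247 + 0.00158) = 0.0978

0.0978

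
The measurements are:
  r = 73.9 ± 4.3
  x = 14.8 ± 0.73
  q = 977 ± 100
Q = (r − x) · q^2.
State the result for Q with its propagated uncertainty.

Let u = r − x = 59.1. δu = √(δr² + δx²) = √(18.5 + 0.533) = 4.36, so δu/u = 0.0738.
Q is then a monomial in u, q:
δQ/Q = √((δu/u)² + (2·δq/q)²) = √(0.00545 + 0.0419) = 0.218
Q = 5.64e+07, so δQ = 0.218 × 5.64e+07 = 1.23e+07.

(5.64 ± 1.23) × 10^7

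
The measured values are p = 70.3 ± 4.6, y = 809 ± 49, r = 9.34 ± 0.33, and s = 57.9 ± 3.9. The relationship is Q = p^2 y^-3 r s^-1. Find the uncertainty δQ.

3.56e-07

Products/powers → add relative errors in quadrature, weighted by exponent:
  (2·δp/p)² = (2×0.0654)² = 0.0171;  (-3·δy/y)² = (-3×0.0606)² = 0.0330;  (1·δr/r)² = (1×0.0353)² = 0.00125;  (-1·δs/s)² = (-1×0.0674)² = 0.00454
δQ/Q = √(0.0559) = 0.236
Q = 1.51e-06, so δQ = 0.236 × 1.51e-06 = 3.56e-07.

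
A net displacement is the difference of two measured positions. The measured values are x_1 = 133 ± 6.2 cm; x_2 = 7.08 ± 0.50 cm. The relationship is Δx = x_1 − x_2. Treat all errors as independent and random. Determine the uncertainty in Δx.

Absolute uncertainties add in quadrature for a linear combination:
  (δx_1)² = 38.4;  (δx_2)² = 0.250
δΔx = √(38.7) = 6.22 cm

6.22 cm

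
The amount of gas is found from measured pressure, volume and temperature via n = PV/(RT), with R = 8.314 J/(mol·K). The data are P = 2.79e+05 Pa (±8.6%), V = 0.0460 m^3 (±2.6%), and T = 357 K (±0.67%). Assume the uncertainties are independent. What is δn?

0.390 mol

Since n is a product/quotient, work with relative uncertainties:
  (1·δP/P)² = (1×0.0860)² = 0.00740;  (1·δV/V)² = (1×0.0260)² = 0.000676;  (-1·δT/T)² = (-1×0.00670)² = 4.49e-05
δn/n = √(0.00812) = 0.0901
n = 4.32 mol, so δn = 0.0901 × 4.32 = 0.390 mol.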